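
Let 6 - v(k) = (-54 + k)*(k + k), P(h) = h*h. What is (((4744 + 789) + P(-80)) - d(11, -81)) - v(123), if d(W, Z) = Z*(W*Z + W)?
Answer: -42379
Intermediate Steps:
P(h) = h²
v(k) = 6 - 2*k*(-54 + k) (v(k) = 6 - (-54 + k)*(k + k) = 6 - (-54 + k)*2*k = 6 - 2*k*(-54 + k))
d(W, Z) = Z*(W + W*Z)
(((4744 + 789) + P(-80)) - d(11, -81)) - v(123) = (((4744 + 789) + (-80)²) - 11*(-81)*(1 - 81)) - (6 - 2*123² + 108*123) = ((5533 + 6400) - 11*(-81)*(-80)) - (6 - 2*15129 + 13284) = (11933 - 1*71280) - (6 - 30258 + 13284) = (11933 - 71280) - 1*(-16968) = -59347 + 16968 = -42379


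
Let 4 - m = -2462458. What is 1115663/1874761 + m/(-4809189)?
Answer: 106986643675/1288011425547 ≈ 0.083063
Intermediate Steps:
m = 2462462 (m = 4 - 1*(-2462458) = 4 + 2462458 = 2462462)
1115663/1874761 + m/(-4809189) = 1115663/1874761 + 2462462/(-4809189) = 1115663*(1/1874761) + 2462462*(-1/4809189) = 1115663/1874761 - 2462462/4809189 = 106986643675/1288011425547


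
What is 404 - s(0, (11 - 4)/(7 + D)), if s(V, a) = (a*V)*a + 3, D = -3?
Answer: 401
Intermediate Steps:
s(V, a) = 3 + V*a² (s(V, a) = (V*a)*a + 3 = V*a² + 3 = 3 + V*a²)
404 - s(0, (11 - 4)/(7 + D)) = 404 - (3 + 0*((11 - 4)/(7 - 3))²) = 404 - (3 + 0*(7/4)²) = 404 - (3 + 0*(49/16)) = 404 - (3 + 0) = 404 - 1*3 = 404 - 3 = 401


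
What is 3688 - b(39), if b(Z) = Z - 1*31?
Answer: 3680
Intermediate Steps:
b(Z) = -31 + Z (b(Z) = Z - 31 = -31 + Z)
3688 - b(39) = 3688 - (-31 + 39) = 3688 - 1*8 = 3688 - 8 = 3680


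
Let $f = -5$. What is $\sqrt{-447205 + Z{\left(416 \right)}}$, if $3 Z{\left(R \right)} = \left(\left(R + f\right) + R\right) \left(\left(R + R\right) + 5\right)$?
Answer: $2 i \sqrt{54118} \approx 465.27 i$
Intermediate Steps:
$Z{\left(R \right)} = \frac{\left(-5 + 2 R\right) \left(5 + 2 R\right)}{3}$ ($Z{\left(R \right)} = \frac{\left(\left(R - 5\right) + R\right) \left(\left(R + R\right) + 5\right)}{3} = \frac{\left(\left(-5 + R\right) + R\right) \left(2 R + 5\right)}{3} = \frac{\left(-5 + 2 R\right) \left(5 + 2 R\right)}{3}$)
$\sqrt{-447205 + Z{\left(416 \right)}} = \sqrt{-447205 - \left(\frac{25}{3} - \frac{4 \cdot 416^{2}}{3}\right)} = \sqrt{-447205 + \left(- \frac{25}{3} + \frac{4}{3} \cdot 173056\right)} = \sqrt{-447205 + \left(- \frac{25}{3} + \frac{692224}{3}\right)} = \sqrt{-447205 + 230733} = \sqrt{-216472} = 2 i \sqrt{54118}$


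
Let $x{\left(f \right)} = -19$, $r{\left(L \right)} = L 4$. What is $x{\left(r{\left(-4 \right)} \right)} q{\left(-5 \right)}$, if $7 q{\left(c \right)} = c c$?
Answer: $- \frac{475}{7} \approx -67.857$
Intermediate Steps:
$q{\left(c \right)} = \frac{c^{2}}{7}$ ($q{\left(c \right)} = \frac{c c}{7} = \frac{c^{2}}{7}$)
$r{\left(L \right)} = 4 L$
$x{\left(r{\left(-4 \right)} \right)} q{\left(-5 \right)} = - 19 \frac{\left(-5\right)^{2}}{7} = - 19 \cdot \frac{1}{7} \cdot 25 = \left(-19\right) \frac{25}{7} = - \frac{475}{7}$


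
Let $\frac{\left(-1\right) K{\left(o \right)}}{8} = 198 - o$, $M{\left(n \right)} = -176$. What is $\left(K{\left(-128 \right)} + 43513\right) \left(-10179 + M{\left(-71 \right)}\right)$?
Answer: $-423571275$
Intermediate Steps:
$K{\left(o \right)} = -1584 + 8 o$ ($K{\left(o \right)} = - 8 \left(198 - o\right) = -1584 + 8 o$)
$\left(K{\left(-128 \right)} + 43513\right) \left(-10179 + M{\left(-71 \right)}\right) = \left(\left(-1584 + 8 \left(-128\right)\right) + 43513\right) \left(-10179 - 176\right) = \left(\left(-1584 - 1024\right) + 43513\right) \left(-10355\right) = \left(-2608 + 43513\right) \left(-10355\right) = 40905 \left(-10355\right) = -423571275$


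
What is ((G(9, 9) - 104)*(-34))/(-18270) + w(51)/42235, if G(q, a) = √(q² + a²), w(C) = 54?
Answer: -14835638/77163345 + 17*√2/1015 ≈ -0.16858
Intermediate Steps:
G(q, a) = √(a² + q²)
((G(9, 9) - 104)*(-34))/(-18270) + w(51)/42235 = ((√(9² + 9²) - 104)*(-34))/(-18270) + 54/42235 = ((√(81 + 81) - 104)*(-34))*(-1/18270) + 54*(1/42235) = ((√162 - 104)*(-34))*(-1/18270) + 54/42235 = ((9*√2 - 104)*(-34))*(-1/18270) + 54/42235 = ((-104 + 9*√2)*(-34))*(-1/18270) + 54/42235 = (3536 - 306*√2)*(-1/18270) + 54/42235 = (-1768/9135 + 17*√2/1015) + 54/42235 = -14835638/77163345 + 17*√2/1015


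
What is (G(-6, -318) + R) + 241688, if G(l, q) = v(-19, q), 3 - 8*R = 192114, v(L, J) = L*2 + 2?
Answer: 1741105/8 ≈ 2.1764e+5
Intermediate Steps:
v(L, J) = 2 + 2*L (v(L, J) = 2*L + 2 = 2 + 2*L)
R = -192111/8 (R = 3/8 - ⅛*192114 = 3/8 - 96057/4 = -192111/8 ≈ -24014.)
G(l, q) = -36 (G(l, q) = 2 + 2*(-19) = 2 - 38 = -36)
(G(-6, -318) + R) + 241688 = (-36 - 192111/8) + 241688 = -192399/8 + 241688 = 1741105/8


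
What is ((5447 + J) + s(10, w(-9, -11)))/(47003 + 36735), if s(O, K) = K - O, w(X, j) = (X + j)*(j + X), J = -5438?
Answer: 399/83738 ≈ 0.0047649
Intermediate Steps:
w(X, j) = (X + j)**2 (w(X, j) = (X + j)*(X + j) = (X + j)**2)
((5447 + J) + s(10, w(-9, -11)))/(47003 + 36735) = ((5447 - 5438) + ((-9 - 11)**2 - 1*10))/(47003 + 36735) = (9 + ((-20)**2 - 10))/83738 = (9 + (400 - 10))*(1/83738) = (9 + 390)*(1/83738) = 399*(1/83738) = 399/83738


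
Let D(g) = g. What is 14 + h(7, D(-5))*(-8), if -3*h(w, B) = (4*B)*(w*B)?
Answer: 5642/3 ≈ 1880.7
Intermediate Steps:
h(w, B) = -4*w*B**2/3 (h(w, B) = -4*B*w*B/3 = -4*B*B*w/3 = -4*w*B**2/3)
14 + h(7, D(-5))*(-8) = 14 - 4/3*7*(-5)**2*(-8) = 14 - 4/3*7*25*(-8) = 14 - 700/3*(-8) = 14 + 5600/3 = 5642/3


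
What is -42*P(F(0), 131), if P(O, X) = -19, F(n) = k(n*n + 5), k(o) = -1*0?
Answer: 798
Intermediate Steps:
k(o) = 0
F(n) = 0
-42*P(F(0), 131) = -42*(-19) = 798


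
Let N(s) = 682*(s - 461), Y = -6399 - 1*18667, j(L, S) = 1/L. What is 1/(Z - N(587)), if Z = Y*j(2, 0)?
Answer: -1/98465 ≈ -1.0156e-5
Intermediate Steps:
Y = -25066 (Y = -6399 - 18667 = -25066)
Z = -12533 (Z = -25066/2 = -25066*½ = -12533)
N(s) = -314402 + 682*s (N(s) = 682*(-461 + s) = -314402 + 682*s)
1/(Z - N(587)) = 1/(-12533 - (-314402 + 682*587)) = 1/(-12533 - (-314402 + 400334)) = 1/(-12533 - 1*85932) = 1/(-12533 - 85932) = 1/(-98465) = -1/98465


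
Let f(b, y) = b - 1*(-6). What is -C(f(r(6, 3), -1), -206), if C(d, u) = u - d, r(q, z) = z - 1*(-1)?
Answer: 216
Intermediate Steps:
r(q, z) = 1 + z (r(q, z) = z + 1 = 1 + z)
f(b, y) = 6 + b (f(b, y) = b + 6 = 6 + b)
-C(f(r(6, 3), -1), -206) = -(-206 - (6 + (1 + 3))) = -(-206 - (6 + 4)) = -(-206 - 1*10) = -(-206 - 10) = -1*(-216) = 216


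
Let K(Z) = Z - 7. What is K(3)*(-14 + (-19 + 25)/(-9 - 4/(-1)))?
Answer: 304/5 ≈ 60.800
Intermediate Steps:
K(Z) = -7 + Z
K(3)*(-14 + (-19 + 25)/(-9 - 4/(-1))) = (-7 + 3)*(-14 + (-19 + 25)/(-9 - 4/(-1))) = -4*(-14 + 6/(-9 - 4*(-1))) = -4*(-14 + 6/(-9 + 4)) = -4*(-14 + 6/(-5)) = -4*(-14 + 6*(-⅕)) = -4*(-14 - 6/5) = -4*(-76/5) = 304/5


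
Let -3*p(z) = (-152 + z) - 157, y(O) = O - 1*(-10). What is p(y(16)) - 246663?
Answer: -739706/3 ≈ -2.4657e+5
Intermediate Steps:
y(O) = 10 + O (y(O) = O + 10 = 10 + O)
p(z) = 103 - z/3 (p(z) = -((-152 + z) - 157)/3 = -(-309 + z)/3 = 103 - z/3)
p(y(16)) - 246663 = (103 - (10 + 16)/3) - 246663 = (103 - 1/3*26) - 246663 = (103 - 26/3) - 246663 = 283/3 - 246663 = -739706/3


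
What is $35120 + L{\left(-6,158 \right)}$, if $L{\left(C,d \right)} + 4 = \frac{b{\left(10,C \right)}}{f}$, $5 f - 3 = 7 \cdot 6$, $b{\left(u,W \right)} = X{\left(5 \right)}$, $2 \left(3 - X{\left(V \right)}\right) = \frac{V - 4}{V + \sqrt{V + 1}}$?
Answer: $\frac{12009781}{342} + \frac{\sqrt{6}}{342} \approx 35116.0$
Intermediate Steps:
$X{\left(V \right)} = 3 - \frac{-4 + V}{2 \left(V + \sqrt{1 + V}\right)}$ ($X{\left(V \right)} = 3 - \frac{\left(V - 4\right) \frac{1}{V + \sqrt{V + 1}}}{2} = 3 - \frac{\left(-4 + V\right) \frac{1}{V + \sqrt{1 + V}}}{2} = 3 - \frac{\frac{1}{V + \sqrt{1 + V}} \left(-4 + V\right)}{2} = 3 - \frac{-4 + V}{2 \left(V + \sqrt{1 + V}\right)}$)
$b{\left(u,W \right)} = \frac{\frac{29}{2} + 3 \sqrt{6}}{5 + \sqrt{6}}$ ($b{\left(u,W \right)} = \frac{2 + 3 \sqrt{1 + 5} + \frac{5}{2} \cdot 5}{5 + \sqrt{1 + 5}} = \frac{2 + 3 \sqrt{6} + \frac{25}{2}}{5 + \sqrt{6}} = \frac{\frac{29}{2} + 3 \sqrt{6}}{5 + \sqrt{6}}$)
$f = 9$ ($f = \frac{3}{5} + \frac{7 \cdot 6}{5} = \frac{3}{5} + \frac{1}{5} \cdot 42 = \frac{3}{5} + \frac{42}{5} = 9$)
$L{\left(C,d \right)} = - \frac{1259}{342} + \frac{\sqrt{6}}{342}$ ($L{\left(C,d \right)} = -4 + \frac{\frac{109}{38} + \frac{\sqrt{6}}{38}}{9} = -4 + \left(\frac{109}{38} + \frac{\sqrt{6}}{38}\right) \frac{1}{9} = -4 + \left(\frac{109}{342} + \frac{\sqrt{6}}{342}\right) = - \frac{1259}{342} + \frac{\sqrt{6}}{342}$)
$35120 + L{\left(-6,158 \right)} = 35120 - \left(\frac{1259}{342} - \frac{\sqrt{6}}{342}\right) = \frac{12009781}{342} + \frac{\sqrt{6}}{342}$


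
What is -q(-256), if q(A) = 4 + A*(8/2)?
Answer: 1020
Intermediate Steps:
q(A) = 4 + 4*A (q(A) = 4 + A*(8*(1/2)) = 4 + A*4 = 4 + 4*A)
-q(-256) = -(4 + 4*(-256)) = -(4 - 1024) = -1*(-1020) = 1020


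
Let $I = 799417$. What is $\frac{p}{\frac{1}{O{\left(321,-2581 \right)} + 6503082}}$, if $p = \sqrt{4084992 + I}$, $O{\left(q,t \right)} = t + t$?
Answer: $6497920 \sqrt{4884409} \approx 1.4361 \cdot 10^{10}$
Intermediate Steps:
$O{\left(q,t \right)} = 2 t$
$p = \sqrt{4884409}$ ($p = \sqrt{4084992 + 799417} = \sqrt{4884409} \approx 2210.1$)
$\frac{p}{\frac{1}{O{\left(321,-2581 \right)} + 6503082}} = \frac{\sqrt{4884409}}{\frac{1}{2 \left(-2581\right) + 6503082}} = \frac{\sqrt{4884409}}{\frac{1}{-5162 + 6503082}} = \frac{\sqrt{4884409}}{\frac{1}{6497920}} = \sqrt{4884409} \frac{1}{\frac{1}{6497920}} = \sqrt{4884409} \cdot 6497920 = 6497920 \sqrt{4884409}$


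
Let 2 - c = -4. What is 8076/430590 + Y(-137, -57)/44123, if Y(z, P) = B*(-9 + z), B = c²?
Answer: -317807282/3166487095 ≈ -0.10037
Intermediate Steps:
c = 6 (c = 2 - 1*(-4) = 2 + 4 = 6)
B = 36 (B = 6² = 36)
Y(z, P) = -324 + 36*z (Y(z, P) = 36*(-9 + z) = -324 + 36*z)
8076/430590 + Y(-137, -57)/44123 = 8076/430590 + (-324 + 36*(-137))/44123 = 8076*(1/430590) + (-324 - 4932)*(1/44123) = 1346/71765 - 5256*1/44123 = 1346/71765 - 5256/44123 = -317807282/3166487095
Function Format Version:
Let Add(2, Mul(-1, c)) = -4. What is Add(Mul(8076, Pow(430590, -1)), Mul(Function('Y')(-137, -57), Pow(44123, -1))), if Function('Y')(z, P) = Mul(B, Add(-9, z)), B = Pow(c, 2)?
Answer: Rational(-317807282, 3166487095) ≈ -0.10037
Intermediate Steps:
c = 6 (c = Add(2, Mul(-1, -4)) = Add(2, 4) = 6)
B = 36 (B = Pow(6, 2) = 36)
Function('Y')(z, P) = Add(-324, Mul(36, z)) (Function('Y')(z, P) = Mul(36, Add(-9, z)) = Add(-324, Mul(36, z)))
Add(Mul(8076, Pow(430590, -1)), Mul(Function('Y')(-137, -57), Pow(44123, -1))) = Add(Mul(8076, Pow(430590, -1)), Mul(Add(-324, Mul(36, -137)), Pow(44123, -1))) = Add(Mul(8076, Rational(1, 430590)), Mul(Add(-324, -4932), Rational(1, 44123))) = Add(Rational(1346, 71765), Mul(-5256, Rational(1, 44123))) = Add(Rational(1346, 71765), Rational(-5256, 44123)) = Rational(-317807282, 3166487095)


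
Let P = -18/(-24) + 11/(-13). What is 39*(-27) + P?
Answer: -54761/52 ≈ -1053.1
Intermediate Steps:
P = -5/52 (P = -18*(-1/24) + 11*(-1/13) = 3/4 - 11/13 = -5/52 ≈ -0.096154)
39*(-27) + P = 39*(-27) - 5/52 = -1053 - 5/52 = -54761/52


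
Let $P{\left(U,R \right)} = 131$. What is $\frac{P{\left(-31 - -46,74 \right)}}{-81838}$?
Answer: $- \frac{131}{81838} \approx -0.0016007$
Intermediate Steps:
$\frac{P{\left(-31 - -46,74 \right)}}{-81838} = \frac{131}{-81838} = 131 \left(- \frac{1}{81838}\right) = - \frac{131}{81838}$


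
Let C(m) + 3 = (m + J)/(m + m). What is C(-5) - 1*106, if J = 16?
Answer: -1101/10 ≈ -110.10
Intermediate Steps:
C(m) = -3 + (16 + m)/(2*m) (C(m) = -3 + (m + 16)/(m + m) = -3 + (16 + m)/((2*m)) = -3 + (16 + m)*(1/(2*m)) = -3 + (16 + m)/(2*m))
C(-5) - 1*106 = (-5/2 + 8/(-5)) - 1*106 = (-5/2 + 8*(-⅕)) - 106 = (-5/2 - 8/5) - 106 = -41/10 - 106 = -1101/10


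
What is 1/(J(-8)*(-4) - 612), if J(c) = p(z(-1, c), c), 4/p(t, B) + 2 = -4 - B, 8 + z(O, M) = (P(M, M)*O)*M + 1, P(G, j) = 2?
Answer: -1/620 ≈ -0.0016129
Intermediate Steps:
z(O, M) = -7 + 2*M*O (z(O, M) = -8 + ((2*O)*M + 1) = -8 + (2*M*O + 1) = -8 + (1 + 2*M*O) = -7 + 2*M*O)
p(t, B) = 4/(-6 - B) (p(t, B) = 4/(-2 + (-4 - B)) = 4/(-6 - B))
J(c) = -4/(6 + c)
1/(J(-8)*(-4) - 612) = 1/(-4/(6 - 8)*(-4) - 612) = 1/(-4/(-2)*(-4) - 612) = 1/(-4*(-½)*(-4) - 612) = 1/(2*(-4) - 612) = 1/(-8 - 612) = 1/(-620) = -1/620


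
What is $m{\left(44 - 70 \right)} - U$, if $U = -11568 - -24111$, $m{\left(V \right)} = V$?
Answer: $-12569$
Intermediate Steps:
$U = 12543$ ($U = -11568 + 24111 = 12543$)
$m{\left(44 - 70 \right)} - U = \left(44 - 70\right) - 12543 = -26 - 12543 = -12569$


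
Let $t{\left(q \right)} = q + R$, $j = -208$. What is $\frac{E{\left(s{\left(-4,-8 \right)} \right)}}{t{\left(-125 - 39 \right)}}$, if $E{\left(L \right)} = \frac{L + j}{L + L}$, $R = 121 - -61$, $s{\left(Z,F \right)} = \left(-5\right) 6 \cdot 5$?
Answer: $\frac{179}{2700} \approx 0.066296$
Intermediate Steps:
$s{\left(Z,F \right)} = -150$ ($s{\left(Z,F \right)} = \left(-30\right) 5 = -150$)
$R = 182$ ($R = 121 + 61 = 182$)
$t{\left(q \right)} = 182 + q$ ($t{\left(q \right)} = q + 182 = 182 + q$)
$E{\left(L \right)} = \frac{-208 + L}{2 L}$ ($E{\left(L \right)} = \frac{L - 208}{L + L} = \frac{-208 + L}{2 L}$)
$\frac{E{\left(s{\left(-4,-8 \right)} \right)}}{t{\left(-125 - 39 \right)}} = \frac{\frac{1}{2} \frac{1}{-150} \left(-208 - 150\right)}{182 - 164} = \frac{\frac{1}{2} \left(- \frac{1}{150}\right) \left(-358\right)}{182 - 164} = \frac{179}{150 \left(182 - 164\right)} = \frac{179}{150 \cdot 18} = \frac{179}{150} \cdot \frac{1}{18} = \frac{179}{2700}$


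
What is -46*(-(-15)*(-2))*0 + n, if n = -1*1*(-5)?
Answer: 5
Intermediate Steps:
n = 5 (n = -1*(-5) = 5)
-46*(-(-15)*(-2))*0 + n = -46*(-(-15)*(-2))*0 + 5 = -46*(-3*10)*0 + 5 = -(-1380)*0 + 5 = -46*0 + 5 = 0 + 5 = 5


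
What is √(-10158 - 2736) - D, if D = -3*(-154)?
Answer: -462 + I*√12894 ≈ -462.0 + 113.55*I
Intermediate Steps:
D = 462
√(-10158 - 2736) - D = √(-10158 - 2736) - 1*462 = √(-12894) - 462 = I*√12894 - 462 = -462 + I*√12894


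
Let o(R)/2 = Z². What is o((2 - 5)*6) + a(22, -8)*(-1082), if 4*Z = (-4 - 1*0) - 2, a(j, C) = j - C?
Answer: -64911/2 ≈ -32456.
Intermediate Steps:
Z = -3/2 (Z = ((-4 - 1*0) - 2)/4 = ((-4 + 0) - 2)/4 = (-4 - 2)/4 = (¼)*(-6) = -3/2 ≈ -1.5000)
o(R) = 9/2 (o(R) = 2*(-3/2)² = 2*(9/4) = 9/2)
o((2 - 5)*6) + a(22, -8)*(-1082) = 9/2 + (22 - 1*(-8))*(-1082) = 9/2 + (22 + 8)*(-1082) = 9/2 + 30*(-1082) = 9/2 - 32460 = -64911/2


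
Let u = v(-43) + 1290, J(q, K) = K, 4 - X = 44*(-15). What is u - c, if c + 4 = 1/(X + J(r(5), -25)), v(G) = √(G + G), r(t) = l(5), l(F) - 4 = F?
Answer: 826865/639 + I*√86 ≈ 1294.0 + 9.2736*I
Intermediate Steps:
l(F) = 4 + F
r(t) = 9 (r(t) = 4 + 5 = 9)
X = 664 (X = 4 - 44*(-15) = 4 - 1*(-660) = 4 + 660 = 664)
v(G) = √2*√G (v(G) = √(2*G) = √2*√G)
u = 1290 + I*√86 (u = √2*√(-43) + 1290 = √2*(I*√43) + 1290 = I*√86 + 1290 = 1290 + I*√86 ≈ 1290.0 + 9.2736*I)
c = -2555/639 (c = -4 + 1/(664 - 25) = -4 + 1/639 = -2555/639 ≈ -3.9984)
u - c = (1290 + I*√86) - 1*(-2555/639) = (1290 + I*√86) + 2555/639 = 826865/639 + I*√86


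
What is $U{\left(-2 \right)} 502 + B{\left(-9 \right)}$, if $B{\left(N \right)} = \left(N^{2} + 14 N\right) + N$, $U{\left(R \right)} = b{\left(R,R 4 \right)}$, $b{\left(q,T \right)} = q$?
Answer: $-1058$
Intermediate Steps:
$U{\left(R \right)} = R$
$B{\left(N \right)} = N^{2} + 15 N$
$U{\left(-2 \right)} 502 + B{\left(-9 \right)} = \left(-2\right) 502 - 9 \left(15 - 9\right) = -1004 - 54 = -1058$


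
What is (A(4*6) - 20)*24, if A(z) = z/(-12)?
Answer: -528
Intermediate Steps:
A(z) = -z/12 (A(z) = z*(-1/12) = -z/12)
(A(4*6) - 20)*24 = (-6/3 - 20)*24 = (-1/12*24 - 20)*24 = (-2 - 20)*24 = -22*24 = -528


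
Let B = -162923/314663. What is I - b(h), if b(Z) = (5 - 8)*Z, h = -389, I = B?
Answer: -367374644/314663 ≈ -1167.5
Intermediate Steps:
B = -162923/314663 (B = -162923*1/314663 = -162923/314663 ≈ -0.51777)
I = -162923/314663 ≈ -0.51777
b(Z) = -3*Z
I - b(h) = -162923/314663 - (-3)*(-389) = -162923/314663 - 1*1167 = -162923/314663 - 1167 = -367374644/314663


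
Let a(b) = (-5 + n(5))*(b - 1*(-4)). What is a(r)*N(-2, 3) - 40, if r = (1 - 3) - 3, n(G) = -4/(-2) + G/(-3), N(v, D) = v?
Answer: -148/3 ≈ -49.333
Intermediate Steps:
n(G) = 2 - G/3 (n(G) = -4*(-½) + G*(-⅓) = 2 - G/3)
r = -5 (r = -2 - 3 = -5)
a(b) = -56/3 - 14*b/3 (a(b) = (-5 + (2 - ⅓*5))*(b - 1*(-4)) = (-5 + (2 - 5/3))*(b + 4) = (-5 + ⅓)*(4 + b) = -14*(4 + b)/3 = -56/3 - 14*b/3)
a(r)*N(-2, 3) - 40 = (-56/3 - 14/3*(-5))*(-2) - 40 = (-56/3 + 70/3)*(-2) - 40 = (14/3)*(-2) - 40 = -28/3 - 40 = -148/3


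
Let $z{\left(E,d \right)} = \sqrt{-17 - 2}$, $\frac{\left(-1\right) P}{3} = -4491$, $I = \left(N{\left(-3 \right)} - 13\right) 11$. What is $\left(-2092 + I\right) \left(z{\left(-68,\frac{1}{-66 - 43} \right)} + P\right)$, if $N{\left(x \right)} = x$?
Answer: $-30556764 - 2268 i \sqrt{19} \approx -3.0557 \cdot 10^{7} - 9886.0 i$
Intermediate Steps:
$I = -176$ ($I = \left(-3 - 13\right) 11 = \left(-16\right) 11 = -176$)
$P = 13473$ ($P = \left(-3\right) \left(-4491\right) = 13473$)
$z{\left(E,d \right)} = i \sqrt{19}$ ($z{\left(E,d \right)} = \sqrt{-19} = i \sqrt{19}$)
$\left(-2092 + I\right) \left(z{\left(-68,\frac{1}{-66 - 43} \right)} + P\right) = \left(-2092 - 176\right) \left(i \sqrt{19} + 13473\right) = - 2268 \left(13473 + i \sqrt{19}\right) = -30556764 - 2268 i \sqrt{19}$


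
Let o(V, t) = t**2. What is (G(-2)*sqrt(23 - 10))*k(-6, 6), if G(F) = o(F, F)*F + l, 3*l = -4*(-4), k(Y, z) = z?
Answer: -16*sqrt(13) ≈ -57.689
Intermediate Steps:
l = 16/3 (l = (-4*(-4))/3 = (1/3)*16 = 16/3 ≈ 5.3333)
G(F) = 16/3 + F**3 (G(F) = F**2*F + 16/3 = F**3 + 16/3 = 16/3 + F**3)
(G(-2)*sqrt(23 - 10))*k(-6, 6) = ((16/3 + (-2)**3)*sqrt(23 - 10))*6 = ((16/3 - 8)*sqrt(13))*6 = -8*sqrt(13)/3*6 = -16*sqrt(13)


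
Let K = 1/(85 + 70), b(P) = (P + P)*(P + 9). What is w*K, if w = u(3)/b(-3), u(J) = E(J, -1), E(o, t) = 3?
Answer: -1/1860 ≈ -0.00053763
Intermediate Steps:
b(P) = 2*P*(9 + P) (b(P) = (2*P)*(9 + P) = 2*P*(9 + P))
u(J) = 3
w = -1/12 (w = 3/((2*(-3)*(9 - 3))) = 3/((2*(-3)*6)) = 3/(-36) = 3*(-1/36) = -1/12 ≈ -0.083333)
K = 1/155 ≈ 0.0064516
w*K = -1/12*1/155 = -1/1860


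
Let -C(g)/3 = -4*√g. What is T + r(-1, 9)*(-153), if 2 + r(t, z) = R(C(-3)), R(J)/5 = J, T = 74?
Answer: 380 - 9180*I*√3 ≈ 380.0 - 15900.0*I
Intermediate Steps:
C(g) = 12*√g (C(g) = -(-12)*√g = 12*√g)
R(J) = 5*J
r(t, z) = -2 + 60*I*√3 (r(t, z) = -2 + 5*(12*√(-3)) = -2 + 5*(12*(I*√3)) = -2 + 5*(12*I*√3) = -2 + 60*I*√3)
T + r(-1, 9)*(-153) = 74 + (-2 + 60*I*√3)*(-153) = 74 + (306 - 9180*I*√3) = 380 - 9180*I*√3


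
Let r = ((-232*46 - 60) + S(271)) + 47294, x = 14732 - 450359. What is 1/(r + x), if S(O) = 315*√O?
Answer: -79813/31845196850 - 63*√271/31845196850 ≈ -2.5388e-6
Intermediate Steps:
x = -435627
r = 36562 + 315*√271 (r = ((-232*46 - 60) + 315*√271) + 47294 = ((-10672 - 60) + 315*√271) + 47294 = (-10732 + 315*√271) + 47294 = 36562 + 315*√271 ≈ 41748.)
1/(r + x) = 1/((36562 + 315*√271) - 435627) = 1/(-399065 + 315*√271)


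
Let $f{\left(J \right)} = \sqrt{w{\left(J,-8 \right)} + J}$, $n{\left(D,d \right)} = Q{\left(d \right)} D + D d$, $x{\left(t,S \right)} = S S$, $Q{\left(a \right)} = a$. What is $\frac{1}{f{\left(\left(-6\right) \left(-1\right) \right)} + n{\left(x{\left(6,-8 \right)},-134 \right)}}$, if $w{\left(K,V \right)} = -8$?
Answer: $- \frac{8576}{147095553} - \frac{i \sqrt{2}}{294191106} \approx -5.8302 \cdot 10^{-5} - 4.8071 \cdot 10^{-9} i$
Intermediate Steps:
$x{\left(t,S \right)} = S^{2}$
$n{\left(D,d \right)} = 2 D d$ ($n{\left(D,d \right)} = d D + D d = D d + D d = 2 D d$)
$f{\left(J \right)} = \sqrt{-8 + J}$
$\frac{1}{f{\left(\left(-6\right) \left(-1\right) \right)} + n{\left(x{\left(6,-8 \right)},-134 \right)}} = \frac{1}{\sqrt{-8 - -6} + 2 \left(-8\right)^{2} \left(-134\right)} = \frac{1}{\sqrt{-8 + 6} + 2 \cdot 64 \left(-134\right)} = \frac{1}{\sqrt{-2} - 17152} = \frac{1}{i \sqrt{2} - 17152} = \frac{1}{-17152 + i \sqrt{2}}$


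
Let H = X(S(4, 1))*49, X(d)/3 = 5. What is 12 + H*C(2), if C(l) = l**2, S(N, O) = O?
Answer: 2952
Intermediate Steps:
X(d) = 15 (X(d) = 3*5 = 15)
H = 735 (H = 15*49 = 735)
12 + H*C(2) = 12 + 735*2**2 = 12 + 735*4 = 12 + 2940 = 2952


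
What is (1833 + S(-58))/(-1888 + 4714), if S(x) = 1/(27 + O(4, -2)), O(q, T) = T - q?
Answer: 19247/29673 ≈ 0.64864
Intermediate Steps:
S(x) = 1/21 (S(x) = 1/(27 + (-2 - 1*4)) = 1/(27 + (-2 - 4)) = 1/(27 - 6) = 1/21)
(1833 + S(-58))/(-1888 + 4714) = (1833 + 1/21)/(-1888 + 4714) = (38494/21)/2826 = (38494/21)*(1/2826) = 19247/29673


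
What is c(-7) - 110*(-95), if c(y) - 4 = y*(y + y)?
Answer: 10552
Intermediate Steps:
c(y) = 4 + 2*y² (c(y) = 4 + y*(y + y) = 4 + y*(2*y) = 4 + 2*y²)
c(-7) - 110*(-95) = (4 + 2*(-7)²) - 110*(-95) = (4 + 2*49) + 10450 = (4 + 98) + 10450 = 102 + 10450 = 10552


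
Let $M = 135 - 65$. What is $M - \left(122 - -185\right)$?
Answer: $-237$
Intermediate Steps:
$M = 70$ ($M = 135 - 65 = 70$)
$M - \left(122 - -185\right) = 70 - \left(122 - -185\right) = 70 - \left(122 + 185\right) = 70 - 307 = -237$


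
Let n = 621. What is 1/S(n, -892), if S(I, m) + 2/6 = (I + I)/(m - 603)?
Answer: -195/227 ≈ -0.85903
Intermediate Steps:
S(I, m) = -1/3 + 2*I/(-603 + m) (S(I, m) = -1/3 + (I + I)/(m - 603) = -1/3 + (2*I)/(-603 + m) = -1/3 + 2*I/(-603 + m))
1/S(n, -892) = 1/((603 - 1*(-892) + 6*621)/(3*(-603 - 892))) = 1/((1/3)*(603 + 892 + 3726)/(-1495)) = 1/((1/3)*(-1/1495)*5221) = 1/(-227/195) = -195/227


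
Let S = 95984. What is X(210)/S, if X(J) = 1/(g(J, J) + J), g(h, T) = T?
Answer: 1/40313280 ≈ 2.4806e-8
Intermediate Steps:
X(J) = 1/(2*J) (X(J) = 1/(J + J) = 1/(2*J))
X(210)/S = ((1/2)/210)/95984 = ((1/2)*(1/210))*(1/95984) = (1/420)*(1/95984) = 1/40313280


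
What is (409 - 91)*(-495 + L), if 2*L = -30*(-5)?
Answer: -133560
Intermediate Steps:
L = 75 (L = (-30*(-5))/2 = (½)*150 = 75)
(409 - 91)*(-495 + L) = (409 - 91)*(-495 + 75) = 318*(-420) = -133560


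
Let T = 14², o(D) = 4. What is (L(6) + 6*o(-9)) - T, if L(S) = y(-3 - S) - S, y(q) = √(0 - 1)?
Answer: -178 + I ≈ -178.0 + 1.0*I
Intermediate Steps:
y(q) = I (y(q) = √(-1) = I)
L(S) = I - S
T = 196
(L(6) + 6*o(-9)) - T = ((I - 1*6) + 6*4) - 1*196 = ((I - 6) + 24) - 196 = ((-6 + I) + 24) - 196 = (18 + I) - 196 = -178 + I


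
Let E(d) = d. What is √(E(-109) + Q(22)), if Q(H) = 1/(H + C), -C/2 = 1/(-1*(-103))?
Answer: I*√139616918/1132 ≈ 10.438*I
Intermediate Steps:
C = -2/103 (C = -2/((-1*(-103))) = -2/103 ≈ -0.019417)
Q(H) = 1/(-2/103 + H) (Q(H) = 1/(H - 2/103) = 1/(-2/103 + H))
√(E(-109) + Q(22)) = √(-109 + 103/(-2 + 103*22)) = √(-109 + 103/(-2 + 2266)) = √(-109 + 103/2264) = √(-246673/2264) = I*√139616918/1132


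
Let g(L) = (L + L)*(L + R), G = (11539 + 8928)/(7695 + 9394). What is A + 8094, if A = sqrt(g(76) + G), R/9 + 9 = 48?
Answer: 8094 + 3*sqrt(2106057707683)/17089 ≈ 8348.8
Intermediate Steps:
R = 351 (R = -81 + 9*48 = -81 + 432 = 351)
G = 20467/17089 ≈ 1.1977
g(L) = 2*L*(351 + L) (g(L) = (L + L)*(L + 351) = (2*L)*(351 + L) = 2*L*(351 + L))
A = 3*sqrt(2106057707683)/17089 (A = sqrt(2*76*(351 + 76) + 20467/17089) = sqrt(2*76*427 + 20467/17089) = sqrt(64904 + 20467/17089) = sqrt(1109164923/17089) = 3*sqrt(2106057707683)/17089 ≈ 254.76)
A + 8094 = 3*sqrt(2106057707683)/17089 + 8094 = 8094 + 3*sqrt(2106057707683)/17089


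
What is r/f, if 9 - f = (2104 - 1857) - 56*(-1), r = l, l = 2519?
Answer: -2519/294 ≈ -8.5680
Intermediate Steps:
r = 2519
f = -294 (f = 9 - ((2104 - 1857) - 56*(-1)) = 9 - (247 + 56) = 9 - 1*303 = 9 - 303 = -294)
r/f = 2519/(-294) = 2519*(-1/294) = -2519/294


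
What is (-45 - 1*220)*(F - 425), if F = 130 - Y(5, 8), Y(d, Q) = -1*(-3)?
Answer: 78970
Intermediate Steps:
Y(d, Q) = 3
F = 127 (F = 130 - 1*3 = 130 - 3 = 127)
(-45 - 1*220)*(F - 425) = (-45 - 1*220)*(127 - 425) = (-45 - 220)*(-298) = -265*(-298) = 78970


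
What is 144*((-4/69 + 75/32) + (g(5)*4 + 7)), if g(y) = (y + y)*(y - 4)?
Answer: 326469/46 ≈ 7097.1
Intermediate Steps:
g(y) = 2*y*(-4 + y) (g(y) = (2*y)*(-4 + y) = 2*y*(-4 + y))
144*((-4/69 + 75/32) + (g(5)*4 + 7)) = 144*((-4/69 + 75/32) + ((2*5*(-4 + 5))*4 + 7)) = 144*((-4*1/69 + 75*(1/32)) + ((2*5*1)*4 + 7)) = 144*((-4/69 + 75/32) + (10*4 + 7)) = 144*(5047/2208 + (40 + 7)) = 144*(5047/2208 + 47) = 144*(108823/2208) = 326469/46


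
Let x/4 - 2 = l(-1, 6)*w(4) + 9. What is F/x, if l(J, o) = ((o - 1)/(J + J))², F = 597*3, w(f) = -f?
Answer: -1791/56 ≈ -31.982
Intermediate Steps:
F = 1791
l(J, o) = (-1 + o)²/(4*J²) (l(J, o) = ((-1 + o)/((2*J)))² = ((-1 + o)*(1/(2*J)))² = ((-1 + o)/(2*J))² = (-1 + o)²/(4*J²))
x = -56 (x = 8 + 4*(((¼)*(-1 + 6)²/(-1)²)*(-1*4) + 9) = 8 + 4*(((¼)*1*5²)*(-4) + 9) = 8 + 4*(((¼)*1*25)*(-4) + 9) = 8 + 4*((25/4)*(-4) + 9) = 8 + 4*(-25 + 9) = 8 + 4*(-16) = 8 - 64 = -56)
F/x = 1791/(-56) = 1791*(-1/56) = -1791/56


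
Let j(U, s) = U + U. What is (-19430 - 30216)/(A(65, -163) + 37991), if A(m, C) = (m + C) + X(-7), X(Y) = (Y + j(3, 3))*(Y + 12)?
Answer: -24823/18944 ≈ -1.3103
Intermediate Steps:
j(U, s) = 2*U
X(Y) = (6 + Y)*(12 + Y) (X(Y) = (Y + 2*3)*(Y + 12) = (Y + 6)*(12 + Y) = (6 + Y)*(12 + Y))
A(m, C) = -5 + C + m (A(m, C) = (m + C) + (72 + (-7)**2 + 18*(-7)) = (C + m) + (72 + 49 - 126) = (C + m) - 5 = -5 + C + m)
(-19430 - 30216)/(A(65, -163) + 37991) = (-19430 - 30216)/((-5 - 163 + 65) + 37991) = -49646/(-103 + 37991) = -49646/37888 = -49646*1/37888 = -24823/18944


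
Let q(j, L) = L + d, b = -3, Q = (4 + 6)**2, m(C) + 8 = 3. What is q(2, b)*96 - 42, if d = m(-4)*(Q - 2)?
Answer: -47370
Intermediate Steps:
m(C) = -5 (m(C) = -8 + 3 = -5)
Q = 100 (Q = 10**2 = 100)
d = -490 (d = -5*(100 - 2) = -5*98 = -490)
q(j, L) = -490 + L (q(j, L) = L - 490 = -490 + L)
q(2, b)*96 - 42 = (-490 - 3)*96 - 42 = -493*96 - 42 = -47328 - 42 = -47370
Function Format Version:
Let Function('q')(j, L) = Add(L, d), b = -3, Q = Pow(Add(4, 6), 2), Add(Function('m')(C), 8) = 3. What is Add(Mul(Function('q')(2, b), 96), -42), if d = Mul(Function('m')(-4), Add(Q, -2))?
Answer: -47370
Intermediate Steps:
Function('m')(C) = -5 (Function('m')(C) = Add(-8, 3) = -5)
Q = 100 (Q = Pow(10, 2) = 100)
d = -490 (d = Mul(-5, Add(100, -2)) = Mul(-5, 98) = -490)
Function('q')(j, L) = Add(-490, L) (Function('q')(j, L) = Add(L, -490) = Add(-490, L))
Add(Mul(Function('q')(2, b), 96), -42) = Add(Mul(Add(-490, -3), 96), -42) = Add(Mul(-493, 96), -42) = Add(-47328, -42) = -47370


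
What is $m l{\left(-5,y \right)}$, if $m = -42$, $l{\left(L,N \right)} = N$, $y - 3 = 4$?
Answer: $-294$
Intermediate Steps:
$y = 7$ ($y = 3 + 4 = 7$)
$m l{\left(-5,y \right)} = \left(-42\right) 7 = -294$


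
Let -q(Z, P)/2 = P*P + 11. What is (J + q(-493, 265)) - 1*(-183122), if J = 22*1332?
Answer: 71954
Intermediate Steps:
q(Z, P) = -22 - 2*P² (q(Z, P) = -2*(P*P + 11) = -2*(P² + 11) = -2*(11 + P²) = -22 - 2*P²)
J = 29304
(J + q(-493, 265)) - 1*(-183122) = (29304 + (-22 - 2*265²)) - 1*(-183122) = (29304 + (-22 - 2*70225)) + 183122 = (29304 + (-22 - 140450)) + 183122 = (29304 - 140472) + 183122 = -111168 + 183122 = 71954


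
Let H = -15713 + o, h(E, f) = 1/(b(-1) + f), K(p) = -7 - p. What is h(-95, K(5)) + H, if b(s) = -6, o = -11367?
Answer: -487441/18 ≈ -27080.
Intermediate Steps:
h(E, f) = 1/(-6 + f)
H = -27080 (H = -15713 - 11367 = -27080)
h(-95, K(5)) + H = 1/(-6 + (-7 - 1*5)) - 27080 = 1/(-6 + (-7 - 5)) - 27080 = 1/(-6 - 12) - 27080 = 1/(-18) - 27080 = -1/18 - 27080 = -487441/18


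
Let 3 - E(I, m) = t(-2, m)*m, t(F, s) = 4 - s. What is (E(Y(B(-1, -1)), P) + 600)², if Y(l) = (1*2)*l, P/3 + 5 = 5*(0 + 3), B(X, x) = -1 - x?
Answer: 1912689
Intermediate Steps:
P = 30 (P = -15 + 3*(5*(0 + 3)) = -15 + 3*(5*3) = -15 + 3*15 = -15 + 45 = 30)
Y(l) = 2*l
E(I, m) = 3 - m*(4 - m) (E(I, m) = 3 - (4 - m)*m = 3 - m*(4 - m))
(E(Y(B(-1, -1)), P) + 600)² = ((3 + 30*(-4 + 30)) + 600)² = ((3 + 30*26) + 600)² = ((3 + 780) + 600)² = (783 + 600)² = 1383² = 1912689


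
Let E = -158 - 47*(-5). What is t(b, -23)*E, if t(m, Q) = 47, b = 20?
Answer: 3619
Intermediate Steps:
E = 77 (E = -158 + 235 = 77)
t(b, -23)*E = 47*77 = 3619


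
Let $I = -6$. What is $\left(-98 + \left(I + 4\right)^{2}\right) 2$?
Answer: $-188$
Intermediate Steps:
$\left(-98 + \left(I + 4\right)^{2}\right) 2 = \left(-98 + \left(-6 + 4\right)^{2}\right) 2 = \left(-98 + \left(-2\right)^{2}\right) 2 = \left(-98 + 4\right) 2 = \left(-94\right) 2 = -188$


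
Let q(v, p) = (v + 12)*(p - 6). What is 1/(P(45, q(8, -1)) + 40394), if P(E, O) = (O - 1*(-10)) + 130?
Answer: 1/40394 ≈ 2.4756e-5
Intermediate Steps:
q(v, p) = (-6 + p)*(12 + v) (q(v, p) = (12 + v)*(-6 + p) = (-6 + p)*(12 + v))
P(E, O) = 140 + O (P(E, O) = (O + 10) + 130 = (10 + O) + 130 = 140 + O)
1/(P(45, q(8, -1)) + 40394) = 1/((140 + (-72 - 6*8 + 12*(-1) - 1*8)) + 40394) = 1/((140 + (-72 - 48 - 12 - 8)) + 40394) = 1/((140 - 140) + 40394) = 1/(0 + 40394) = 1/40394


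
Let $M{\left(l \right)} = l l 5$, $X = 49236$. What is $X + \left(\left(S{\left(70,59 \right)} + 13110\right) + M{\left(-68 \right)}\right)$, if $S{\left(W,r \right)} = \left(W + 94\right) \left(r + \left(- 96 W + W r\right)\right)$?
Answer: $-329618$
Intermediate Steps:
$M{\left(l \right)} = 5 l^{2}$ ($M{\left(l \right)} = l^{2} \cdot 5 = 5 l^{2}$)
$S{\left(W,r \right)} = \left(94 + W\right) \left(r - 96 W + W r\right)$
$X + \left(\left(S{\left(70,59 \right)} + 13110\right) + M{\left(-68 \right)}\right) = 49236 + \left(\left(\left(\left(-9024\right) 70 - 96 \cdot 70^{2} + 94 \cdot 59 + 59 \cdot 70^{2} + 95 \cdot 70 \cdot 59\right) + 13110\right) + 5 \left(-68\right)^{2}\right) = 49236 + \left(\left(\left(-631680 - 470400 + 5546 + 59 \cdot 4900 + 392350\right) + 13110\right) + 5 \cdot 4624\right) = 49236 + \left(\left(\left(-631680 - 470400 + 5546 + 289100 + 392350\right) + 13110\right) + 23120\right) = 49236 + \left(\left(-415084 + 13110\right) + 23120\right) = 49236 + \left(-401974 + 23120\right) = 49236 - 378854 = -329618$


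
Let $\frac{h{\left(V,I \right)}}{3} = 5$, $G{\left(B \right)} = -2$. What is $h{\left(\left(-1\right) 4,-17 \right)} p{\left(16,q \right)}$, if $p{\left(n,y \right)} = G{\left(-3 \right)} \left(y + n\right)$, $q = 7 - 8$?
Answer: $-450$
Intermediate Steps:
$h{\left(V,I \right)} = 15$ ($h{\left(V,I \right)} = 3 \cdot 5 = 15$)
$q = -1$
$p{\left(n,y \right)} = - 2 n - 2 y$ ($p{\left(n,y \right)} = - 2 \left(y + n\right) = - 2 \left(n + y\right) = - 2 n - 2 y$)
$h{\left(\left(-1\right) 4,-17 \right)} p{\left(16,q \right)} = 15 \left(\left(-2\right) 16 - -2\right) = 15 \left(-32 + 2\right) = 15 \left(-30\right) = -450$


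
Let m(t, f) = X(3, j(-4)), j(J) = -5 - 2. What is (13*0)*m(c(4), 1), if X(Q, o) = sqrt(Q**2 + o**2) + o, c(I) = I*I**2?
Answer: 0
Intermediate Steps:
j(J) = -7
c(I) = I**3
X(Q, o) = o + sqrt(Q**2 + o**2)
m(t, f) = -7 + sqrt(58) (m(t, f) = -7 + sqrt(3**2 + (-7)**2) = -7 + sqrt(9 + 49) = -7 + sqrt(58))
(13*0)*m(c(4), 1) = (13*0)*(-7 + sqrt(58)) = 0*(-7 + sqrt(58)) = 0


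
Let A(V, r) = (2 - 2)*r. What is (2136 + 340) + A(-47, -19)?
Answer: 2476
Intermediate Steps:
A(V, r) = 0 (A(V, r) = 0*r = 0)
(2136 + 340) + A(-47, -19) = (2136 + 340) + 0 = 2476 + 0 = 2476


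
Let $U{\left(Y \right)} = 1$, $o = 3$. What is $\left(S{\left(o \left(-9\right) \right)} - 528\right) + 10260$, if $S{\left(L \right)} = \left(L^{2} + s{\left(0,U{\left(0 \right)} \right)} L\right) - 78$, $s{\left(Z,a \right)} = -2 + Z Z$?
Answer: $10437$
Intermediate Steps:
$s{\left(Z,a \right)} = -2 + Z^{2}$
$S{\left(L \right)} = -78 + L^{2} - 2 L$ ($S{\left(L \right)} = \left(L^{2} + \left(-2 + 0^{2}\right) L\right) - 78 = \left(L^{2} + \left(-2 + 0\right) L\right) - 78 = \left(L^{2} - 2 L\right) - 78 = -78 + L^{2} - 2 L$)
$\left(S{\left(o \left(-9\right) \right)} - 528\right) + 10260 = \left(\left(-78 + \left(3 \left(-9\right)\right)^{2} - 2 \cdot 3 \left(-9\right)\right) - 528\right) + 10260 = \left(\left(-78 + \left(-27\right)^{2} - -54\right) - 528\right) + 10260 = \left(\left(-78 + 729 + 54\right) - 528\right) + 10260 = \left(705 - 528\right) + 10260 = 177 + 10260 = 10437$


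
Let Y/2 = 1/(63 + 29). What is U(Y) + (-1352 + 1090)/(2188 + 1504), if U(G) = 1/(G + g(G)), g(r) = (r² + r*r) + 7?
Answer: 489869/6857890 ≈ 0.071431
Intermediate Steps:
Y = 1/46 (Y = 2/(63 + 29) = 2/92 = 2*(1/92) = 1/46 ≈ 0.021739)
g(r) = 7 + 2*r² (g(r) = (r² + r²) + 7 = 2*r² + 7 = 7 + 2*r²)
U(G) = 1/(7 + G + 2*G²) (U(G) = 1/(G + (7 + 2*G²)) = 1/(7 + G + 2*G²))
U(Y) + (-1352 + 1090)/(2188 + 1504) = 1/(7 + 1/46 + 2*(1/46)²) + (-1352 + 1090)/(2188 + 1504) = 1/(7 + 1/46 + 2*(1/2116)) - 262/3692 = 1/(7 + 1/46 + 1/1058) - 262*1/3692 = 1/(3715/529) - 131/1846 = 529/3715 - 131/1846 = 489869/6857890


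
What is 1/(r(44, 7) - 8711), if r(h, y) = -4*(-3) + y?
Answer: -1/8692 ≈ -0.00011505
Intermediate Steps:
r(h, y) = 12 + y
1/(r(44, 7) - 8711) = 1/((12 + 7) - 8711) = 1/(19 - 8711) = 1/(-8692) = -1/8692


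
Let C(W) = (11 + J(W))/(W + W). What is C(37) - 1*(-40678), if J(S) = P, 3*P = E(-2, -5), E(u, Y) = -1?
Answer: 4515274/111 ≈ 40678.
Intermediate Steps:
P = -1/3 (P = (1/3)*(-1) = -1/3 ≈ -0.33333)
J(S) = -1/3
C(W) = 16/(3*W) (C(W) = (11 - 1/3)/(W + W) = 32/(3*((2*W))) = 32*(1/(2*W))/3 = 16/(3*W))
C(37) - 1*(-40678) = (16/3)/37 - 1*(-40678) = (16/3)*(1/37) + 40678 = 16/111 + 40678 = 4515274/111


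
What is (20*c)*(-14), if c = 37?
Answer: -10360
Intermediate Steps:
(20*c)*(-14) = (20*37)*(-14) = 740*(-14) = -10360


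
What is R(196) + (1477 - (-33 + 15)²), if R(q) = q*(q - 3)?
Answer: 38981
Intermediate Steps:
R(q) = q*(-3 + q)
R(196) + (1477 - (-33 + 15)²) = 196*(-3 + 196) + (1477 - (-33 + 15)²) = 196*193 + (1477 - 1*(-18)²) = 37828 + (1477 - 1*324) = 37828 + (1477 - 324) = 37828 + 1153 = 38981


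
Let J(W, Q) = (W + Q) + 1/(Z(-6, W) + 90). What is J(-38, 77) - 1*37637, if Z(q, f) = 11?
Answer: -3797397/101 ≈ -37598.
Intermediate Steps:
J(W, Q) = 1/101 + Q + W (J(W, Q) = (W + Q) + 1/(11 + 90) = (Q + W) + 1/101 = 1/101 + Q + W)
J(-38, 77) - 1*37637 = (1/101 + 77 - 38) - 1*37637 = 3940/101 - 37637 = -3797397/101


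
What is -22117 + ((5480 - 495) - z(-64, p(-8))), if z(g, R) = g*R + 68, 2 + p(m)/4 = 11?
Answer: -14896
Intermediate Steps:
p(m) = 36 (p(m) = -8 + 4*11 = -8 + 44 = 36)
z(g, R) = 68 + R*g (z(g, R) = R*g + 68 = 68 + R*g)
-22117 + ((5480 - 495) - z(-64, p(-8))) = -22117 + ((5480 - 495) - (68 + 36*(-64))) = -22117 + (4985 - (68 - 2304)) = -22117 + (4985 - 1*(-2236)) = -22117 + (4985 + 2236) = -22117 + 7221 = -14896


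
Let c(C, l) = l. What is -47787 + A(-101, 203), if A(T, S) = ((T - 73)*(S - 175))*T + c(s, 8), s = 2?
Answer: 444293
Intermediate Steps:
A(T, S) = 8 + T*(-175 + S)*(-73 + T) (A(T, S) = ((T - 73)*(S - 175))*T + 8 = ((-73 + T)*(-175 + S))*T + 8 = ((-175 + S)*(-73 + T))*T + 8 = T*(-175 + S)*(-73 + T) + 8 = 8 + T*(-175 + S)*(-73 + T))
-47787 + A(-101, 203) = -47787 + (8 - 175*(-101)² + 12775*(-101) + 203*(-101)² - 73*203*(-101)) = -47787 + (8 - 175*10201 - 1290275 + 203*10201 + 1496719) = -47787 + (8 - 1785175 - 1290275 + 2070803 + 1496719) = -47787 + 492080 = 444293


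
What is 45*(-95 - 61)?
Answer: -7020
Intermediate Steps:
45*(-95 - 61) = 45*(-156) = -7020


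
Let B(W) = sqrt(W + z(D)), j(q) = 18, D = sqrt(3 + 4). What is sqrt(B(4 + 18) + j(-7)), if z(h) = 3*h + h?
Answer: sqrt(18 + sqrt(2)*sqrt(11 + 2*sqrt(7))) ≈ 4.8691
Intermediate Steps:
D = sqrt(7) ≈ 2.6458
z(h) = 4*h
B(W) = sqrt(W + 4*sqrt(7))
sqrt(B(4 + 18) + j(-7)) = sqrt(sqrt((4 + 18) + 4*sqrt(7)) + 18) = sqrt(sqrt(22 + 4*sqrt(7)) + 18) = sqrt(18 + sqrt(22 + 4*sqrt(7)))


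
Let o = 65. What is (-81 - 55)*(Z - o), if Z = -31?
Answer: 13056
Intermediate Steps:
(-81 - 55)*(Z - o) = (-81 - 55)*(-31 - 1*65) = -136*(-31 - 65) = -136*(-96) = 13056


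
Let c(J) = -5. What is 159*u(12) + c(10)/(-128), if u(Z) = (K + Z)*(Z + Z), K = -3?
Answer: 4396037/128 ≈ 34344.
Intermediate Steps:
u(Z) = 2*Z*(-3 + Z) (u(Z) = (-3 + Z)*(Z + Z) = (-3 + Z)*(2*Z) = 2*Z*(-3 + Z))
159*u(12) + c(10)/(-128) = 159*(2*12*(-3 + 12)) - 5/(-128) = 159*(2*12*9) - 5*(-1/128) = 159*216 + 5/128 = 34344 + 5/128 = 4396037/128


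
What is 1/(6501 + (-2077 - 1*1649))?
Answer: 1/2775 ≈ 0.00036036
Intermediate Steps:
1/(6501 + (-2077 - 1*1649)) = 1/(6501 + (-2077 - 1649)) = 1/(6501 - 3726) = 1/2775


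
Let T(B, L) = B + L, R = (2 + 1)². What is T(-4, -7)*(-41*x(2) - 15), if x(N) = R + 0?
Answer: 4224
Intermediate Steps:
R = 9 (R = 3² = 9)
x(N) = 9 (x(N) = 9 + 0 = 9)
T(-4, -7)*(-41*x(2) - 15) = (-4 - 7)*(-41*9 - 15) = -11*(-369 - 15) = -11*(-384) = 4224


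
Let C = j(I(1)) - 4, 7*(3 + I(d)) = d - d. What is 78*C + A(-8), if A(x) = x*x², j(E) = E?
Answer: -1058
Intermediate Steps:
I(d) = -3 (I(d) = -3 + (d - d)/7 = -3 + (⅐)*0 = -3 + 0 = -3)
A(x) = x³
C = -7 (C = -3 - 4 = -7)
78*C + A(-8) = 78*(-7) + (-8)³ = -546 - 512 = -1058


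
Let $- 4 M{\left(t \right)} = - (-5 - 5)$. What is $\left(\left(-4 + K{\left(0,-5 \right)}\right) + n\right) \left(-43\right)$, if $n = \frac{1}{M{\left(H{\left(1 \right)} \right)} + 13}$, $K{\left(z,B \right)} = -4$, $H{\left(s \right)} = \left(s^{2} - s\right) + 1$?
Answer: $\frac{7138}{21} \approx 339.9$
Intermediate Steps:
$H{\left(s \right)} = 1 + s^{2} - s$
$M{\left(t \right)} = - \frac{5}{2}$ ($M{\left(t \right)} = - \frac{\left(-1\right) \left(-5 - 5\right)}{4} = - \frac{\left(-1\right) \left(-10\right)}{4} = \left(- \frac{1}{4}\right) 10 = - \frac{5}{2}$)
$n = \frac{2}{21}$ ($n = \frac{1}{- \frac{5}{2} + 13} = \frac{1}{\frac{21}{2}} = \frac{2}{21} \approx 0.095238$)
$\left(\left(-4 + K{\left(0,-5 \right)}\right) + n\right) \left(-43\right) = \left(\left(-4 - 4\right) + \frac{2}{21}\right) \left(-43\right) = \left(-8 + \frac{2}{21}\right) \left(-43\right) = \left(- \frac{166}{21}\right) \left(-43\right) = \frac{7138}{21}$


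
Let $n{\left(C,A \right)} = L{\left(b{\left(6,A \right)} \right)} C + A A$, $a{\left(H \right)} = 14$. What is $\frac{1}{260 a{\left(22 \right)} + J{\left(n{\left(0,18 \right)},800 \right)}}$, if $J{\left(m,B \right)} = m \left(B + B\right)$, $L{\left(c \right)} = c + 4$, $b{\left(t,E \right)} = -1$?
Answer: $\frac{1}{522040} \approx 1.9156 \cdot 10^{-6}$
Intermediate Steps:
$L{\left(c \right)} = 4 + c$
$n{\left(C,A \right)} = A^{2} + 3 C$ ($n{\left(C,A \right)} = \left(4 - 1\right) C + A A = 3 C + A^{2} = A^{2} + 3 C$)
$J{\left(m,B \right)} = 2 B m$ ($J{\left(m,B \right)} = m 2 B = 2 B m$)
$\frac{1}{260 a{\left(22 \right)} + J{\left(n{\left(0,18 \right)},800 \right)}} = \frac{1}{260 \cdot 14 + 2 \cdot 800 \left(18^{2} + 3 \cdot 0\right)} = \frac{1}{3640 + 2 \cdot 800 \left(324 + 0\right)} = \frac{1}{3640 + 2 \cdot 800 \cdot 324} = \frac{1}{3640 + 518400} = \frac{1}{522040}$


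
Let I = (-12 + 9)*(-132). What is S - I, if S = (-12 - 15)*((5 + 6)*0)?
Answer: -396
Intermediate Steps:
S = 0 (S = -297*0 = -27*0 = 0)
I = 396 (I = -3*(-132) = 396)
S - I = 0 - 1*396 = 0 - 396 = -396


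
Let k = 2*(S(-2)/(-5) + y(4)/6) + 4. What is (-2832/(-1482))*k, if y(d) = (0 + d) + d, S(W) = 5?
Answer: 6608/741 ≈ 8.9177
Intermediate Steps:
y(d) = 2*d (y(d) = d + d = 2*d)
k = 14/3 (k = 2*(5/(-5) + (2*4)/6) + 4 = 2*(5*(-⅕) + 8*(⅙)) + 4 = 2*(-1 + 4/3) + 4 = 2*(⅓) + 4 = ⅔ + 4 = 14/3 ≈ 4.6667)
(-2832/(-1482))*k = -2832/(-1482)*(14/3) = -2832*(-1/1482)*(14/3) = (472/247)*(14/3) = 6608/741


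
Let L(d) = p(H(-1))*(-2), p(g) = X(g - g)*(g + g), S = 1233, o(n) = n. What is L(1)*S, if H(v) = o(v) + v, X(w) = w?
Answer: 0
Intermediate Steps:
H(v) = 2*v (H(v) = v + v = 2*v)
p(g) = 0 (p(g) = (g - g)*(g + g) = 0*(2*g) = 0)
L(d) = 0 (L(d) = 0*(-2) = 0)
L(1)*S = 0*1233 = 0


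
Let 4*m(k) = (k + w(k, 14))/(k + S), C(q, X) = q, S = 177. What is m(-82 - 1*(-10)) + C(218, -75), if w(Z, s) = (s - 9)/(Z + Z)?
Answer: 13174267/60480 ≈ 217.83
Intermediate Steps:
w(Z, s) = (-9 + s)/(2*Z) (w(Z, s) = (-9 + s)/((2*Z)) = (-9 + s)*(1/(2*Z)) = (-9 + s)/(2*Z))
m(k) = (k + 5/(2*k))/(4*(177 + k)) (m(k) = ((k + (-9 + 14)/(2*k))/(k + 177))/4 = ((k + (½)*5/k)/(177 + k))/4 = ((k + 5/(2*k))/(177 + k))/4 = (k + 5/(2*k))/(4*(177 + k)))
m(-82 - 1*(-10)) + C(218, -75) = (5 + 2*(-82 - 1*(-10))²)/(8*(-82 - 1*(-10))*(177 + (-82 - 1*(-10)))) + 218 = (5 + 2*(-82 + 10)²)/(8*(-82 + 10)*(177 + (-82 + 10))) + 218 = (⅛)*(5 + 2*(-72)²)/(-72*(177 - 72)) + 218 = (⅛)*(-1/72)*(5 + 2*5184)/105 + 218 = (⅛)*(-1/72)*(1/105)*(5 + 10368) + 218 = (⅛)*(-1/72)*(1/105)*10373 + 218 = -10373/60480 + 218 = 13174267/60480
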